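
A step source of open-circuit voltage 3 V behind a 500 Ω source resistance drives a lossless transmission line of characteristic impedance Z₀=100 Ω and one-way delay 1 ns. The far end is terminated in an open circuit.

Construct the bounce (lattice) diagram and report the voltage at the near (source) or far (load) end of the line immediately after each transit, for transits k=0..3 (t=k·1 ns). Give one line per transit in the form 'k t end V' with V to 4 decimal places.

Γ_L=1.000000, Γ_S=0.666667; launch V₁=3·100/600=0.500000
k=0 src: V=0.5000
k=1 load: inc=0.500000, refl=0.500000·1.000000=0.5000; V=0.000000+0.500000+0.500000=1.0000
k=2 src: inc=0.500000, refl=0.500000·0.666667=0.3333; V=0.500000+0.500000+0.333333=1.3333
k=3 load: inc=0.333333, refl=0.333333·1.000000=0.3333; V=1.000000+0.333333+0.333333=1.6667

0 0 source 0.5000
1 1 load 1.0000
2 2 source 1.3333
3 3 load 1.6667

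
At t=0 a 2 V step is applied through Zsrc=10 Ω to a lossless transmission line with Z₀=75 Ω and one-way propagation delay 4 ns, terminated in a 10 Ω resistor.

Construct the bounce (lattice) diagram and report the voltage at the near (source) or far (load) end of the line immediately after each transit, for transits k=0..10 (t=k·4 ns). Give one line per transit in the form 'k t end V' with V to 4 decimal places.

0 0 source 1.7647
1 4 load 0.4152
2 8 source 1.4472
3 12 load 0.6580
4 16 source 1.2615
5 20 load 0.8000
6 24 source 1.1529
7 28 load 0.8831
8 32 source 1.0894
9 36 load 0.9316
10 40 source 1.0523

Γ_L=-0.764706, Γ_S=-0.764706; launch V₁=2·75/85=1.764706
k=0 src: V=1.7647
k=1 load: inc=1.764706, refl=1.764706·-0.764706=-1.3495; V=0.000000+1.764706+-1.349481=0.4152
k=2 src: inc=-1.349481, refl=-1.349481·-0.764706=1.0320; V=1.764706+-1.349481+1.031956=1.4472
k=3 load: inc=1.031956, refl=1.031956·-0.764706=-0.7891; V=0.415225+1.031956+-0.789143=0.6580
k=4 src: inc=-0.789143, refl=-0.789143·-0.764706=0.6035; V=1.447181+-0.789143+0.603462=1.2615
k=5 load: inc=0.603462, refl=0.603462·-0.764706=-0.4615; V=0.658038+0.603462+-0.461471=0.8000
k=6 src: inc=-0.461471, refl=-0.461471·-0.764706=0.3529; V=1.261500+-0.461471+0.352890=1.1529
k=7 load: inc=0.352890, refl=0.352890·-0.764706=-0.2699; V=0.800029+0.352890+-0.269857=0.8831
k=8 src: inc=-0.269857, refl=-0.269857·-0.764706=0.2064; V=1.152919+-0.269857+0.206361=1.0894
k=9 load: inc=0.206361, refl=0.206361·-0.764706=-0.1578; V=0.883062+0.206361+-0.157806=0.9316
k=10 src: inc=-0.157806, refl=-0.157806·-0.764706=0.1207; V=1.089423+-0.157806+0.120675=1.0523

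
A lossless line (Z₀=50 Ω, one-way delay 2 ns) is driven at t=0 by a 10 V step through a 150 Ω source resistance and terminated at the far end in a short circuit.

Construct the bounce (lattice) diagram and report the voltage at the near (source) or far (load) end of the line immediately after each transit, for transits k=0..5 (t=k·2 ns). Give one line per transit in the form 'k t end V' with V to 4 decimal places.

0 0 source 2.5000
1 2 load 0.0000
2 4 source -1.2500
3 6 load 0.0000
4 8 source 0.6250
5 10 load 0.0000

Γ_L=-1.000000, Γ_S=0.500000; launch V₁=10·50/200=2.500000
k=0 src: V=2.5000
k=1 load: inc=2.500000, refl=2.500000·-1.000000=-2.5000; V=0.000000+2.500000+-2.500000=0.0000
k=2 src: inc=-2.500000, refl=-2.500000·0.500000=-1.2500; V=2.500000+-2.500000+-1.250000=-1.2500
k=3 load: inc=-1.250000, refl=-1.250000·-1.000000=1.2500; V=0.000000+-1.250000+1.250000=0.0000
k=4 src: inc=1.250000, refl=1.250000·0.500000=0.6250; V=-1.250000+1.250000+0.625000=0.6250
k=5 load: inc=0.625000, refl=0.625000·-1.000000=-0.6250; V=0.000000+0.625000+-0.625000=0.0000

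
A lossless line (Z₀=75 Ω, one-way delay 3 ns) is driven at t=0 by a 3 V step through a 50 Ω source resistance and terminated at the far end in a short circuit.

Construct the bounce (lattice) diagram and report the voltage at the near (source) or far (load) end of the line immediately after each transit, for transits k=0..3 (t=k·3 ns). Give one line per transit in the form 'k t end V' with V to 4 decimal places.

0 0 source 1.8000
1 3 load 0.0000
2 6 source 0.3600
3 9 load 0.0000

Γ_L=-1.000000, Γ_S=-0.200000; launch V₁=3·75/125=1.800000
k=0 src: V=1.8000
k=1 load: inc=1.800000, refl=1.800000·-1.000000=-1.8000; V=0.000000+1.800000+-1.800000=0.0000
k=2 src: inc=-1.800000, refl=-1.800000·-0.200000=0.3600; V=1.800000+-1.800000+0.360000=0.3600
k=3 load: inc=0.360000, refl=0.360000·-1.000000=-0.3600; V=0.000000+0.360000+-0.360000=0.0000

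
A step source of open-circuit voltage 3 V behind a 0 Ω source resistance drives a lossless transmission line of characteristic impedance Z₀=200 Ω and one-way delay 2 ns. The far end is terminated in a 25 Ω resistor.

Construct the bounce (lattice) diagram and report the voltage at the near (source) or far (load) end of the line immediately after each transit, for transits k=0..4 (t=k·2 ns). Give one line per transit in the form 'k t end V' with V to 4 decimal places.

0 0 source 3.0000
1 2 load 0.6667
2 4 source 3.0000
3 6 load 1.1852
4 8 source 3.0000

Γ_L=-0.777778, Γ_S=-1.000000; launch V₁=3·200/200=3.000000
k=0 src: V=3.0000
k=1 load: inc=3.000000, refl=3.000000·-0.777778=-2.3333; V=0.000000+3.000000+-2.333333=0.6667
k=2 src: inc=-2.333333, refl=-2.333333·-1.000000=2.3333; V=3.000000+-2.333333+2.333333=3.0000
k=3 load: inc=2.333333, refl=2.333333·-0.777778=-1.8148; V=0.666667+2.333333+-1.814815=1.1852
k=4 src: inc=-1.814815, refl=-1.814815·-1.000000=1.8148; V=3.000000+-1.814815+1.814815=3.0000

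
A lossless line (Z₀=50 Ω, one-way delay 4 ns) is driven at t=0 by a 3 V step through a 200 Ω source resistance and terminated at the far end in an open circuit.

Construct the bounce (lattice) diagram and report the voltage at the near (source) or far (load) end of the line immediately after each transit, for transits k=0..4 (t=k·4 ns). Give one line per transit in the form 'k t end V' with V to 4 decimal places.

0 0 source 0.6000
1 4 load 1.2000
2 8 source 1.5600
3 12 load 1.9200
4 16 source 2.1360

Γ_L=1.000000, Γ_S=0.600000; launch V₁=3·50/250=0.600000
k=0 src: V=0.6000
k=1 load: inc=0.600000, refl=0.600000·1.000000=0.6000; V=0.000000+0.600000+0.600000=1.2000
k=2 src: inc=0.600000, refl=0.600000·0.600000=0.3600; V=0.600000+0.600000+0.360000=1.5600
k=3 load: inc=0.360000, refl=0.360000·1.000000=0.3600; V=1.200000+0.360000+0.360000=1.9200
k=4 src: inc=0.360000, refl=0.360000·0.600000=0.2160; V=1.560000+0.360000+0.216000=2.1360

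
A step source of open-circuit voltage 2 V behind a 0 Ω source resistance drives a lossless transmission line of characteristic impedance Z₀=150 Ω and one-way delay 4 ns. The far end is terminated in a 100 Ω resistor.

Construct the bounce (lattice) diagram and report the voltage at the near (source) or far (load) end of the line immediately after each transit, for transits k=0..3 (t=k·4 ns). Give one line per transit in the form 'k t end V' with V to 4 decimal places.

Γ_L=-0.200000, Γ_S=-1.000000; launch V₁=2·150/150=2.000000
k=0 src: V=2.0000
k=1 load: inc=2.000000, refl=2.000000·-0.200000=-0.4000; V=0.000000+2.000000+-0.400000=1.6000
k=2 src: inc=-0.400000, refl=-0.400000·-1.000000=0.4000; V=2.000000+-0.400000+0.400000=2.0000
k=3 load: inc=0.400000, refl=0.400000·-0.200000=-0.0800; V=1.600000+0.400000+-0.080000=1.9200

0 0 source 2.0000
1 4 load 1.6000
2 8 source 2.0000
3 12 load 1.9200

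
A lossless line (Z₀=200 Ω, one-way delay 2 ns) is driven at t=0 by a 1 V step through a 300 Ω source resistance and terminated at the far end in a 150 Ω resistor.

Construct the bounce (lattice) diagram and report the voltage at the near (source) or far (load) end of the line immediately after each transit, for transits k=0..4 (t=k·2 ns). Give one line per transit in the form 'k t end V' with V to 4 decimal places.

Γ_L=-0.142857, Γ_S=0.200000; launch V₁=1·200/500=0.400000
k=0 src: V=0.4000
k=1 load: inc=0.400000, refl=0.400000·-0.142857=-0.0571; V=0.000000+0.400000+-0.057143=0.3429
k=2 src: inc=-0.057143, refl=-0.057143·0.200000=-0.0114; V=0.400000+-0.057143+-0.011429=0.3314
k=3 load: inc=-0.011429, refl=-0.011429·-0.142857=0.0016; V=0.342857+-0.011429+0.001633=0.3331
k=4 src: inc=0.001633, refl=0.001633·0.200000=0.0003; V=0.331429+0.001633+0.000327=0.3334

0 0 source 0.4000
1 2 load 0.3429
2 4 source 0.3314
3 6 load 0.3331
4 8 source 0.3334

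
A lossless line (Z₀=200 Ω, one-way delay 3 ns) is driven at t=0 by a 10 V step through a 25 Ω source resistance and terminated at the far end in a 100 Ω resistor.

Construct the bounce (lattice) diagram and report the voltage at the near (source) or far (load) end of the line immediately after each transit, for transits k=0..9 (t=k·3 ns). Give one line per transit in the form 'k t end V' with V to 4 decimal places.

Γ_L=-0.333333, Γ_S=-0.777778; launch V₁=10·200/225=8.888889
k=0 src: V=8.8889
k=1 load: inc=8.888889, refl=8.888889·-0.333333=-2.9630; V=0.000000+8.888889+-2.962963=5.9259
k=2 src: inc=-2.962963, refl=-2.962963·-0.777778=2.3045; V=8.888889+-2.962963+2.304527=8.2305
k=3 load: inc=2.304527, refl=2.304527·-0.333333=-0.7682; V=5.925926+2.304527+-0.768176=7.4623
k=4 src: inc=-0.768176, refl=-0.768176·-0.777778=0.5975; V=8.230453+-0.768176+0.597470=8.0597
k=5 load: inc=0.597470, refl=0.597470·-0.333333=-0.1992; V=7.462277+0.597470+-0.199157=7.8606
k=6 src: inc=-0.199157, refl=-0.199157·-0.777778=0.1549; V=8.059747+-0.199157+0.154900=8.0155
k=7 load: inc=0.154900, refl=0.154900·-0.333333=-0.0516; V=7.860590+0.154900+-0.051633=7.9639
k=8 src: inc=-0.051633, refl=-0.051633·-0.777778=0.0402; V=8.015490+-0.051633+0.040159=8.0040
k=9 load: inc=0.040159, refl=0.040159·-0.333333=-0.0134; V=7.963857+0.040159+-0.013386=7.9906

0 0 source 8.8889
1 3 load 5.9259
2 6 source 8.2305
3 9 load 7.4623
4 12 source 8.0597
5 15 load 7.8606
6 18 source 8.0155
7 21 load 7.9639
8 24 source 8.0040
9 27 load 7.9906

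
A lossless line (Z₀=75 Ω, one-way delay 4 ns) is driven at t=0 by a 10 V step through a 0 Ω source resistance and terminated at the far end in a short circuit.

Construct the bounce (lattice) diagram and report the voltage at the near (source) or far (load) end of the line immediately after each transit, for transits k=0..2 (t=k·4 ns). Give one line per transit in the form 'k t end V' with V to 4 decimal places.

0 0 source 10.0000
1 4 load 0.0000
2 8 source 10.0000

Γ_L=-1.000000, Γ_S=-1.000000; launch V₁=10·75/75=10.000000
k=0 src: V=10.0000
k=1 load: inc=10.000000, refl=10.000000·-1.000000=-10.0000; V=0.000000+10.000000+-10.000000=0.0000
k=2 src: inc=-10.000000, refl=-10.000000·-1.000000=10.0000; V=10.000000+-10.000000+10.000000=10.0000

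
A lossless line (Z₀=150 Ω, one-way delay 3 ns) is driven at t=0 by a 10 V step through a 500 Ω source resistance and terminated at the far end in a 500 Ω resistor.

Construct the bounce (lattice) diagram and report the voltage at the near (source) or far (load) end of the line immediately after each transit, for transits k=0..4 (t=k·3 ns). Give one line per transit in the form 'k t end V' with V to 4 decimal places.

Γ_L=0.538462, Γ_S=0.538462; launch V₁=10·150/650=2.307692
k=0 src: V=2.3077
k=1 load: inc=2.307692, refl=2.307692·0.538462=1.2426; V=0.000000+2.307692+1.242604=3.5503
k=2 src: inc=1.242604, refl=1.242604·0.538462=0.6691; V=2.307692+1.242604+0.669094=4.2194
k=3 load: inc=0.669094, refl=0.669094·0.538462=0.3603; V=3.550296+0.669094+0.360282=4.5797
k=4 src: inc=0.360282, refl=0.360282·0.538462=0.1940; V=4.219390+0.360282+0.193998=4.7737

0 0 source 2.3077
1 3 load 3.5503
2 6 source 4.2194
3 9 load 4.5797
4 12 source 4.7737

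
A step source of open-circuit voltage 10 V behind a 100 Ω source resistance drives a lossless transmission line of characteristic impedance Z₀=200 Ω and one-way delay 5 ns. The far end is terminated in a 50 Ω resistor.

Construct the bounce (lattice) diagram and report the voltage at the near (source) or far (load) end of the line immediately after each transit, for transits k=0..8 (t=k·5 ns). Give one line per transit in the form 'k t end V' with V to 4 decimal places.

Γ_L=-0.600000, Γ_S=-0.333333; launch V₁=10·200/300=6.666667
k=0 src: V=6.6667
k=1 load: inc=6.666667, refl=6.666667·-0.600000=-4.0000; V=0.000000+6.666667+-4.000000=2.6667
k=2 src: inc=-4.000000, refl=-4.000000·-0.333333=1.3333; V=6.666667+-4.000000+1.333333=4.0000
k=3 load: inc=1.333333, refl=1.333333·-0.600000=-0.8000; V=2.666667+1.333333+-0.800000=3.2000
k=4 src: inc=-0.800000, refl=-0.800000·-0.333333=0.2667; V=4.000000+-0.800000+0.266667=3.4667
k=5 load: inc=0.266667, refl=0.266667·-0.600000=-0.1600; V=3.200000+0.266667+-0.160000=3.3067
k=6 src: inc=-0.160000, refl=-0.160000·-0.333333=0.0533; V=3.466667+-0.160000+0.053333=3.3600
k=7 load: inc=0.053333, refl=0.053333·-0.600000=-0.0320; V=3.306667+0.053333+-0.032000=3.3280
k=8 src: inc=-0.032000, refl=-0.032000·-0.333333=0.0107; V=3.360000+-0.032000+0.010667=3.3387

0 0 source 6.6667
1 5 load 2.6667
2 10 source 4.0000
3 15 load 3.2000
4 20 source 3.4667
5 25 load 3.3067
6 30 source 3.3600
7 35 load 3.3280
8 40 source 3.3387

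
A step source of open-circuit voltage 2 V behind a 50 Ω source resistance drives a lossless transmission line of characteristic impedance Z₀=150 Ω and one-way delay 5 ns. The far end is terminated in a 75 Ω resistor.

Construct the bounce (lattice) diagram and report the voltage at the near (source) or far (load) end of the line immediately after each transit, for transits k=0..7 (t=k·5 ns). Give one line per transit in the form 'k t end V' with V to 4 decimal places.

Γ_L=-0.333333, Γ_S=-0.500000; launch V₁=2·150/200=1.500000
k=0 src: V=1.5000
k=1 load: inc=1.500000, refl=1.500000·-0.333333=-0.5000; V=0.000000+1.500000+-0.500000=1.0000
k=2 src: inc=-0.500000, refl=-0.500000·-0.500000=0.2500; V=1.500000+-0.500000+0.250000=1.2500
k=3 load: inc=0.250000, refl=0.250000·-0.333333=-0.0833; V=1.000000+0.250000+-0.083333=1.1667
k=4 src: inc=-0.083333, refl=-0.083333·-0.500000=0.0417; V=1.250000+-0.083333+0.041667=1.2083
k=5 load: inc=0.041667, refl=0.041667·-0.333333=-0.0139; V=1.166667+0.041667+-0.013889=1.1944
k=6 src: inc=-0.013889, refl=-0.013889·-0.500000=0.0069; V=1.208333+-0.013889+0.006944=1.2014
k=7 load: inc=0.006944, refl=0.006944·-0.333333=-0.0023; V=1.194444+0.006944+-0.002315=1.1991

0 0 source 1.5000
1 5 load 1.0000
2 10 source 1.2500
3 15 load 1.1667
4 20 source 1.2083
5 25 load 1.1944
6 30 source 1.2014
7 35 load 1.1991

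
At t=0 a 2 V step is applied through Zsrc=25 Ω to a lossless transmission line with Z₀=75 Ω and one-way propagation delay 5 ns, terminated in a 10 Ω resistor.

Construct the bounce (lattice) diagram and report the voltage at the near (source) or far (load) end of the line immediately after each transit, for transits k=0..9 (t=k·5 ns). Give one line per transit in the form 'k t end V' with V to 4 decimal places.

Γ_L=-0.764706, Γ_S=-0.500000; launch V₁=2·75/100=1.500000
k=0 src: V=1.5000
k=1 load: inc=1.500000, refl=1.500000·-0.764706=-1.1471; V=0.000000+1.500000+-1.147059=0.3529
k=2 src: inc=-1.147059, refl=-1.147059·-0.500000=0.5735; V=1.500000+-1.147059+0.573529=0.9265
k=3 load: inc=0.573529, refl=0.573529·-0.764706=-0.4386; V=0.352941+0.573529+-0.438581=0.4879
k=4 src: inc=-0.438581, refl=-0.438581·-0.500000=0.2193; V=0.926471+-0.438581+0.219291=0.7072
k=5 load: inc=0.219291, refl=0.219291·-0.764706=-0.1677; V=0.487889+0.219291+-0.167693=0.5395
k=6 src: inc=-0.167693, refl=-0.167693·-0.500000=0.0838; V=0.707180+-0.167693+0.083846=0.6233
k=7 load: inc=0.083846, refl=0.083846·-0.764706=-0.0641; V=0.539487+0.083846+-0.064118=0.5592
k=8 src: inc=-0.064118, refl=-0.064118·-0.500000=0.0321; V=0.623334+-0.064118+0.032059=0.5913
k=9 load: inc=0.032059, refl=0.032059·-0.764706=-0.0245; V=0.559216+0.032059+-0.024516=0.5668

0 0 source 1.5000
1 5 load 0.3529
2 10 source 0.9265
3 15 load 0.4879
4 20 source 0.7072
5 25 load 0.5395
6 30 source 0.6233
7 35 load 0.5592
8 40 source 0.5913
9 45 load 0.5668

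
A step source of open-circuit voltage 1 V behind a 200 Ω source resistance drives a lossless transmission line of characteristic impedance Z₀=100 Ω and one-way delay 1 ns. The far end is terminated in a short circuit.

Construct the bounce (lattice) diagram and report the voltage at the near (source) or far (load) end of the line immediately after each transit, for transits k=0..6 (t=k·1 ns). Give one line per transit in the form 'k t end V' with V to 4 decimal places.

0 0 source 0.3333
1 1 load 0.0000
2 2 source -0.1111
3 3 load 0.0000
4 4 source 0.0370
5 5 load 0.0000
6 6 source -0.0123

Γ_L=-1.000000, Γ_S=0.333333; launch V₁=1·100/300=0.333333
k=0 src: V=0.3333
k=1 load: inc=0.333333, refl=0.333333·-1.000000=-0.3333; V=0.000000+0.333333+-0.333333=0.0000
k=2 src: inc=-0.333333, refl=-0.333333·0.333333=-0.1111; V=0.333333+-0.333333+-0.111111=-0.1111
k=3 load: inc=-0.111111, refl=-0.111111·-1.000000=0.1111; V=0.000000+-0.111111+0.111111=0.0000
k=4 src: inc=0.111111, refl=0.111111·0.333333=0.0370; V=-0.111111+0.111111+0.037037=0.0370
k=5 load: inc=0.037037, refl=0.037037·-1.000000=-0.0370; V=0.000000+0.037037+-0.037037=0.0000
k=6 src: inc=-0.037037, refl=-0.037037·0.333333=-0.0123; V=0.037037+-0.037037+-0.012346=-0.0123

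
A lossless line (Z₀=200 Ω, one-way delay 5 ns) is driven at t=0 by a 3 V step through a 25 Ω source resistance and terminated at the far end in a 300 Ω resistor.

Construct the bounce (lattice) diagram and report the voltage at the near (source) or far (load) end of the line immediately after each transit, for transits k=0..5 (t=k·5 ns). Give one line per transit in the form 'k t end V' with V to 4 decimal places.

Γ_L=0.200000, Γ_S=-0.777778; launch V₁=3·200/225=2.666667
k=0 src: V=2.6667
k=1 load: inc=2.666667, refl=2.666667·0.200000=0.5333; V=0.000000+2.666667+0.533333=3.2000
k=2 src: inc=0.533333, refl=0.533333·-0.777778=-0.4148; V=2.666667+0.533333+-0.414815=2.7852
k=3 load: inc=-0.414815, refl=-0.414815·0.200000=-0.0830; V=3.200000+-0.414815+-0.082963=2.7022
k=4 src: inc=-0.082963, refl=-0.082963·-0.777778=0.0645; V=2.785185+-0.082963+0.064527=2.7667
k=5 load: inc=0.064527, refl=0.064527·0.200000=0.0129; V=2.702222+0.064527+0.012905=2.7797

0 0 source 2.6667
1 5 load 3.2000
2 10 source 2.7852
3 15 load 2.7022
4 20 source 2.7667
5 25 load 2.7797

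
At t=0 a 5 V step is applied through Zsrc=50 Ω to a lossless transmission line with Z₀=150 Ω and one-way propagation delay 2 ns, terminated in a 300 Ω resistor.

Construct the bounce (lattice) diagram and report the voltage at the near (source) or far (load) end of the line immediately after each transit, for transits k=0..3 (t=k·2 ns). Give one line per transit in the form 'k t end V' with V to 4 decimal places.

0 0 source 3.7500
1 2 load 5.0000
2 4 source 4.3750
3 6 load 4.1667

Γ_L=0.333333, Γ_S=-0.500000; launch V₁=5·150/200=3.750000
k=0 src: V=3.7500
k=1 load: inc=3.750000, refl=3.750000·0.333333=1.2500; V=0.000000+3.750000+1.250000=5.0000
k=2 src: inc=1.250000, refl=1.250000·-0.500000=-0.6250; V=3.750000+1.250000+-0.625000=4.3750
k=3 load: inc=-0.625000, refl=-0.625000·0.333333=-0.2083; V=5.000000+-0.625000+-0.208333=4.1667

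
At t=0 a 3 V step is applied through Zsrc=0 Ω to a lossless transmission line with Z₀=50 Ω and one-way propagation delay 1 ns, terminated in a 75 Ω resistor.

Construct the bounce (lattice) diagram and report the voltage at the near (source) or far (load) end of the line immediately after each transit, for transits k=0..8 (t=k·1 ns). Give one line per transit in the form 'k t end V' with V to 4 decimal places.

0 0 source 3.0000
1 1 load 3.6000
2 2 source 3.0000
3 3 load 2.8800
4 4 source 3.0000
5 5 load 3.0240
6 6 source 3.0000
7 7 load 2.9952
8 8 source 3.0000

Γ_L=0.200000, Γ_S=-1.000000; launch V₁=3·50/50=3.000000
k=0 src: V=3.0000
k=1 load: inc=3.000000, refl=3.000000·0.200000=0.6000; V=0.000000+3.000000+0.600000=3.6000
k=2 src: inc=0.600000, refl=0.600000·-1.000000=-0.6000; V=3.000000+0.600000+-0.600000=3.0000
k=3 load: inc=-0.600000, refl=-0.600000·0.200000=-0.1200; V=3.600000+-0.600000+-0.120000=2.8800
k=4 src: inc=-0.120000, refl=-0.120000·-1.000000=0.1200; V=3.000000+-0.120000+0.120000=3.0000
k=5 load: inc=0.120000, refl=0.120000·0.200000=0.0240; V=2.880000+0.120000+0.024000=3.0240
k=6 src: inc=0.024000, refl=0.024000·-1.000000=-0.0240; V=3.000000+0.024000+-0.024000=3.0000
k=7 load: inc=-0.024000, refl=-0.024000·0.200000=-0.0048; V=3.024000+-0.024000+-0.004800=2.9952
k=8 src: inc=-0.004800, refl=-0.004800·-1.000000=0.0048; V=3.000000+-0.004800+0.004800=3.0000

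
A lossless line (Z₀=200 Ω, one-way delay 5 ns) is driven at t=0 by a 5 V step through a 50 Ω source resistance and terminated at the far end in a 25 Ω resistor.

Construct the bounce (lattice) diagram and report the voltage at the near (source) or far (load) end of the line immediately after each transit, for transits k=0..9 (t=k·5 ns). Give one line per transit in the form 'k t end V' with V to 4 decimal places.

Γ_L=-0.777778, Γ_S=-0.600000; launch V₁=5·200/250=4.000000
k=0 src: V=4.0000
k=1 load: inc=4.000000, refl=4.000000·-0.777778=-3.1111; V=0.000000+4.000000+-3.111111=0.8889
k=2 src: inc=-3.111111, refl=-3.111111·-0.600000=1.8667; V=4.000000+-3.111111+1.866667=2.7556
k=3 load: inc=1.866667, refl=1.866667·-0.777778=-1.4519; V=0.888889+1.866667+-1.451852=1.3037
k=4 src: inc=-1.451852, refl=-1.451852·-0.600000=0.8711; V=2.755556+-1.451852+0.871111=2.1748
k=5 load: inc=0.871111, refl=0.871111·-0.777778=-0.6775; V=1.303704+0.871111+-0.677531=1.4973
k=6 src: inc=-0.677531, refl=-0.677531·-0.600000=0.4065; V=2.174815+-0.677531+0.406519=1.9038
k=7 load: inc=0.406519, refl=0.406519·-0.777778=-0.3162; V=1.497284+0.406519+-0.316181=1.5876
k=8 src: inc=-0.316181, refl=-0.316181·-0.600000=0.1897; V=1.903802+-0.316181+0.189709=1.7773
k=9 load: inc=0.189709, refl=0.189709·-0.777778=-0.1476; V=1.587621+0.189709+-0.147551=1.6298

0 0 source 4.0000
1 5 load 0.8889
2 10 source 2.7556
3 15 load 1.3037
4 20 source 2.1748
5 25 load 1.4973
6 30 source 1.9038
7 35 load 1.5876
8 40 source 1.7773
9 45 load 1.6298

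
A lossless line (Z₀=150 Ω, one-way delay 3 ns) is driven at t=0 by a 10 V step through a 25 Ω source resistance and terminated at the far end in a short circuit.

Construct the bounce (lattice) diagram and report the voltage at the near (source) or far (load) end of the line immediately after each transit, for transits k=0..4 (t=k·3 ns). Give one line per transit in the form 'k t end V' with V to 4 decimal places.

0 0 source 8.5714
1 3 load 0.0000
2 6 source 6.1224
3 9 load 0.0000
4 12 source 4.3732

Γ_L=-1.000000, Γ_S=-0.714286; launch V₁=10·150/175=8.571429
k=0 src: V=8.5714
k=1 load: inc=8.571429, refl=8.571429·-1.000000=-8.5714; V=0.000000+8.571429+-8.571429=0.0000
k=2 src: inc=-8.571429, refl=-8.571429·-0.714286=6.1224; V=8.571429+-8.571429+6.122449=6.1224
k=3 load: inc=6.122449, refl=6.122449·-1.000000=-6.1224; V=0.000000+6.122449+-6.122449=0.0000
k=4 src: inc=-6.122449, refl=-6.122449·-0.714286=4.3732; V=6.122449+-6.122449+4.373178=4.3732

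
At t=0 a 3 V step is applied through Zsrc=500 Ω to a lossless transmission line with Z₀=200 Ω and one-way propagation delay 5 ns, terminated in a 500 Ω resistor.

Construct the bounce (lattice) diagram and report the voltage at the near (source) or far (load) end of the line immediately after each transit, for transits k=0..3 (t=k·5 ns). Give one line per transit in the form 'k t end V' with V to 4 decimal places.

0 0 source 0.8571
1 5 load 1.2245
2 10 source 1.3819
3 15 load 1.4494

Γ_L=0.428571, Γ_S=0.428571; launch V₁=3·200/700=0.857143
k=0 src: V=0.8571
k=1 load: inc=0.857143, refl=0.857143·0.428571=0.3673; V=0.000000+0.857143+0.367347=1.2245
k=2 src: inc=0.367347, refl=0.367347·0.428571=0.1574; V=0.857143+0.367347+0.157434=1.3819
k=3 load: inc=0.157434, refl=0.157434·0.428571=0.0675; V=1.224490+0.157434+0.067472=1.4494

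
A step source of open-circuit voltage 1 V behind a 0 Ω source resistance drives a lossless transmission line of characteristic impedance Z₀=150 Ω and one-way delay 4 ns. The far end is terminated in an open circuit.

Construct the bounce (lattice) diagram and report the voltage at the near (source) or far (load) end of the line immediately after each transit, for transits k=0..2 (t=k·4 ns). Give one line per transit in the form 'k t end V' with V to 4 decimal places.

Γ_L=1.000000, Γ_S=-1.000000; launch V₁=1·150/150=1.000000
k=0 src: V=1.0000
k=1 load: inc=1.000000, refl=1.000000·1.000000=1.0000; V=0.000000+1.000000+1.000000=2.0000
k=2 src: inc=1.000000, refl=1.000000·-1.000000=-1.0000; V=1.000000+1.000000+-1.000000=1.0000

0 0 source 1.0000
1 4 load 2.0000
2 8 source 1.0000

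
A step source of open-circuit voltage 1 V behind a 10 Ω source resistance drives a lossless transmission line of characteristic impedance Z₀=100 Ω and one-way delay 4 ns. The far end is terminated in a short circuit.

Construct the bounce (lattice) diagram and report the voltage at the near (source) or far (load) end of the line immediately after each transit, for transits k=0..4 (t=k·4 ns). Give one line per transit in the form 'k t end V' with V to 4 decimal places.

Γ_L=-1.000000, Γ_S=-0.818182; launch V₁=1·100/110=0.909091
k=0 src: V=0.9091
k=1 load: inc=0.909091, refl=0.909091·-1.000000=-0.9091; V=0.000000+0.909091+-0.909091=0.0000
k=2 src: inc=-0.909091, refl=-0.909091·-0.818182=0.7438; V=0.909091+-0.909091+0.743802=0.7438
k=3 load: inc=0.743802, refl=0.743802·-1.000000=-0.7438; V=0.000000+0.743802+-0.743802=0.0000
k=4 src: inc=-0.743802, refl=-0.743802·-0.818182=0.6086; V=0.743802+-0.743802+0.608565=0.6086

0 0 source 0.9091
1 4 load 0.0000
2 8 source 0.7438
3 12 load 0.0000
4 16 source 0.6086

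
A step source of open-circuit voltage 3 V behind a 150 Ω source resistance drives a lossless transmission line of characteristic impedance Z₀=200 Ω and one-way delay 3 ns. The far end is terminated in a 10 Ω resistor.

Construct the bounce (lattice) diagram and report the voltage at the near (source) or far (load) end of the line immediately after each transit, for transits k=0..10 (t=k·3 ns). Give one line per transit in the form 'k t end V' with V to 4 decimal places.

0 0 source 1.7143
1 3 load 0.1633
2 6 source 0.3848
3 9 load 0.1844
4 12 source 0.2130
5 15 load 0.1871
6 18 source 0.1908
7 21 load 0.1874
8 24 source 0.1879
9 27 load 0.1875
10 30 source 0.1876

Γ_L=-0.904762, Γ_S=-0.142857; launch V₁=3·200/350=1.714286
k=0 src: V=1.7143
k=1 load: inc=1.714286, refl=1.714286·-0.904762=-1.5510; V=0.000000+1.714286+-1.551020=0.1633
k=2 src: inc=-1.551020, refl=-1.551020·-0.142857=0.2216; V=1.714286+-1.551020+0.221574=0.3848
k=3 load: inc=0.221574, refl=0.221574·-0.904762=-0.2005; V=0.163265+0.221574+-0.200472=0.1844
k=4 src: inc=-0.200472, refl=-0.200472·-0.142857=0.0286; V=0.384840+-0.200472+0.028639=0.2130
k=5 load: inc=0.028639, refl=0.028639·-0.904762=-0.0259; V=0.184368+0.028639+-0.025911=0.1871
k=6 src: inc=-0.025911, refl=-0.025911·-0.142857=0.0037; V=0.213006+-0.025911+0.003702=0.1908
k=7 load: inc=0.003702, refl=0.003702·-0.904762=-0.0033; V=0.187095+0.003702+-0.003349=0.1874
k=8 src: inc=-0.003349, refl=-0.003349·-0.142857=0.0005; V=0.190797+-0.003349+0.000478=0.1879
k=9 load: inc=0.000478, refl=0.000478·-0.904762=-0.0004; V=0.187448+0.000478+-0.000433=0.1875
k=10 src: inc=-0.000433, refl=-0.000433·-0.142857=0.0001; V=0.187926+-0.000433+0.000062=0.1876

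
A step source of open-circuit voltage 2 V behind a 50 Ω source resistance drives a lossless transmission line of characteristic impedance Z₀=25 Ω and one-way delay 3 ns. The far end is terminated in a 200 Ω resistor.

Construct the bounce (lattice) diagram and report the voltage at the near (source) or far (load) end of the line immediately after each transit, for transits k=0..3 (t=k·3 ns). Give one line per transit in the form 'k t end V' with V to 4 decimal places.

0 0 source 0.6667
1 3 load 1.1852
2 6 source 1.3580
3 9 load 1.4925

Γ_L=0.777778, Γ_S=0.333333; launch V₁=2·25/75=0.666667
k=0 src: V=0.6667
k=1 load: inc=0.666667, refl=0.666667·0.777778=0.5185; V=0.000000+0.666667+0.518519=1.1852
k=2 src: inc=0.518519, refl=0.518519·0.333333=0.1728; V=0.666667+0.518519+0.172840=1.3580
k=3 load: inc=0.172840, refl=0.172840·0.777778=0.1344; V=1.185185+0.172840+0.134431=1.4925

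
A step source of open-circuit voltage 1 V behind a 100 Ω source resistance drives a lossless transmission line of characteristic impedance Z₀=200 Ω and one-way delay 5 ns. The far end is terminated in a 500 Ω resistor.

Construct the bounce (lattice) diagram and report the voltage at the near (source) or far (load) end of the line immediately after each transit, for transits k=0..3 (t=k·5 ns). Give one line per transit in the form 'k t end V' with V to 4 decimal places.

Γ_L=0.428571, Γ_S=-0.333333; launch V₁=1·200/300=0.666667
k=0 src: V=0.6667
k=1 load: inc=0.666667, refl=0.666667·0.428571=0.2857; V=0.000000+0.666667+0.285714=0.9524
k=2 src: inc=0.285714, refl=0.285714·-0.333333=-0.0952; V=0.666667+0.285714+-0.095238=0.8571
k=3 load: inc=-0.095238, refl=-0.095238·0.428571=-0.0408; V=0.952381+-0.095238+-0.040816=0.8163

0 0 source 0.6667
1 5 load 0.9524
2 10 source 0.8571
3 15 load 0.8163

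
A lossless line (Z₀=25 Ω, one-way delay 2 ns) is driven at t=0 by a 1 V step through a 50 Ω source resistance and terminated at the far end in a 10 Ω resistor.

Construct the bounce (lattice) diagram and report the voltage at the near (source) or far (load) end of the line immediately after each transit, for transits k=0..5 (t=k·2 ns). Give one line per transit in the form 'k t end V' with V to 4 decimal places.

0 0 source 0.3333
1 2 load 0.1905
2 4 source 0.1429
3 6 load 0.1633
4 8 source 0.1701
5 10 load 0.1672

Γ_L=-0.428571, Γ_S=0.333333; launch V₁=1·25/75=0.333333
k=0 src: V=0.3333
k=1 load: inc=0.333333, refl=0.333333·-0.428571=-0.1429; V=0.000000+0.333333+-0.142857=0.1905
k=2 src: inc=-0.142857, refl=-0.142857·0.333333=-0.0476; V=0.333333+-0.142857+-0.047619=0.1429
k=3 load: inc=-0.047619, refl=-0.047619·-0.428571=0.0204; V=0.190476+-0.047619+0.020408=0.1633
k=4 src: inc=0.020408, refl=0.020408·0.333333=0.0068; V=0.142857+0.020408+0.006803=0.1701
k=5 load: inc=0.006803, refl=0.006803·-0.428571=-0.0029; V=0.163265+0.006803+-0.002915=0.1672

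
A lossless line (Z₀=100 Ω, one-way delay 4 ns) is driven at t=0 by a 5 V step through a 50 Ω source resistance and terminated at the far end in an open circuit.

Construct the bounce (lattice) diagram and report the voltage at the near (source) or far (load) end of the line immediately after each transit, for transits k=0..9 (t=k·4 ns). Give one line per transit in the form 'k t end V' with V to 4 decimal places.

Γ_L=1.000000, Γ_S=-0.333333; launch V₁=5·100/150=3.333333
k=0 src: V=3.3333
k=1 load: inc=3.333333, refl=3.333333·1.000000=3.3333; V=0.000000+3.333333+3.333333=6.6667
k=2 src: inc=3.333333, refl=3.333333·-0.333333=-1.1111; V=3.333333+3.333333+-1.111111=5.5556
k=3 load: inc=-1.111111, refl=-1.111111·1.000000=-1.1111; V=6.666667+-1.111111+-1.111111=4.4444
k=4 src: inc=-1.111111, refl=-1.111111·-0.333333=0.3704; V=5.555556+-1.111111+0.370370=4.8148
k=5 load: inc=0.370370, refl=0.370370·1.000000=0.3704; V=4.444444+0.370370+0.370370=5.1852
k=6 src: inc=0.370370, refl=0.370370·-0.333333=-0.1235; V=4.814815+0.370370+-0.123457=5.0617
k=7 load: inc=-0.123457, refl=-0.123457·1.000000=-0.1235; V=5.185185+-0.123457+-0.123457=4.9383
k=8 src: inc=-0.123457, refl=-0.123457·-0.333333=0.0412; V=5.061728+-0.123457+0.041152=4.9794
k=9 load: inc=0.041152, refl=0.041152·1.000000=0.0412; V=4.938272+0.041152+0.041152=5.0206

0 0 source 3.3333
1 4 load 6.6667
2 8 source 5.5556
3 12 load 4.4444
4 16 source 4.8148
5 20 load 5.1852
6 24 source 5.0617
7 28 load 4.9383
8 32 source 4.9794
9 36 load 5.0206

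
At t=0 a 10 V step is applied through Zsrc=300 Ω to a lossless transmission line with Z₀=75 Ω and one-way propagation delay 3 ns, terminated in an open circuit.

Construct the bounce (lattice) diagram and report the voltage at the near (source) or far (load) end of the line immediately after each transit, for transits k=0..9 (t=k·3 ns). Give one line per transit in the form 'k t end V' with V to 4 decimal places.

0 0 source 2.0000
1 3 load 4.0000
2 6 source 5.2000
3 9 load 6.4000
4 12 source 7.1200
5 15 load 7.8400
6 18 source 8.2720
7 21 load 8.7040
8 24 source 8.9632
9 27 load 9.2224

Γ_L=1.000000, Γ_S=0.600000; launch V₁=10·75/375=2.000000
k=0 src: V=2.0000
k=1 load: inc=2.000000, refl=2.000000·1.000000=2.0000; V=0.000000+2.000000+2.000000=4.0000
k=2 src: inc=2.000000, refl=2.000000·0.600000=1.2000; V=2.000000+2.000000+1.200000=5.2000
k=3 load: inc=1.200000, refl=1.200000·1.000000=1.2000; V=4.000000+1.200000+1.200000=6.4000
k=4 src: inc=1.200000, refl=1.200000·0.600000=0.7200; V=5.200000+1.200000+0.720000=7.1200
k=5 load: inc=0.720000, refl=0.720000·1.000000=0.7200; V=6.400000+0.720000+0.720000=7.8400
k=6 src: inc=0.720000, refl=0.720000·0.600000=0.4320; V=7.120000+0.720000+0.432000=8.2720
k=7 load: inc=0.432000, refl=0.432000·1.000000=0.4320; V=7.840000+0.432000+0.432000=8.7040
k=8 src: inc=0.432000, refl=0.432000·0.600000=0.2592; V=8.272000+0.432000+0.259200=8.9632
k=9 load: inc=0.259200, refl=0.259200·1.000000=0.2592; V=8.704000+0.259200+0.259200=9.2224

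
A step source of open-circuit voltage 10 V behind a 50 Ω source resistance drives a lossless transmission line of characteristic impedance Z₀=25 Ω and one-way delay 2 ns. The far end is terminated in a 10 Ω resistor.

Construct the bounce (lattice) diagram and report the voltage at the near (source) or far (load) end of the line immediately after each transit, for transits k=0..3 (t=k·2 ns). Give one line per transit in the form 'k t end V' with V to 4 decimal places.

Γ_L=-0.428571, Γ_S=0.333333; launch V₁=10·25/75=3.333333
k=0 src: V=3.3333
k=1 load: inc=3.333333, refl=3.333333·-0.428571=-1.4286; V=0.000000+3.333333+-1.428571=1.9048
k=2 src: inc=-1.428571, refl=-1.428571·0.333333=-0.4762; V=3.333333+-1.428571+-0.476190=1.4286
k=3 load: inc=-0.476190, refl=-0.476190·-0.428571=0.2041; V=1.904762+-0.476190+0.204082=1.6327

0 0 source 3.3333
1 2 load 1.9048
2 4 source 1.4286
3 6 load 1.6327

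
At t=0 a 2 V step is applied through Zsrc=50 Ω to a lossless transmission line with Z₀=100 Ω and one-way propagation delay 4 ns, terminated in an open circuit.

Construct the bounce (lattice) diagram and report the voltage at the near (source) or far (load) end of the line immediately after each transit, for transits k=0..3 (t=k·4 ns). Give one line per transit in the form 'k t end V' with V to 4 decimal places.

0 0 source 1.3333
1 4 load 2.6667
2 8 source 2.2222
3 12 load 1.7778

Γ_L=1.000000, Γ_S=-0.333333; launch V₁=2·100/150=1.333333
k=0 src: V=1.3333
k=1 load: inc=1.333333, refl=1.333333·1.000000=1.3333; V=0.000000+1.333333+1.333333=2.6667
k=2 src: inc=1.333333, refl=1.333333·-0.333333=-0.4444; V=1.333333+1.333333+-0.444444=2.2222
k=3 load: inc=-0.444444, refl=-0.444444·1.000000=-0.4444; V=2.666667+-0.444444+-0.444444=1.7778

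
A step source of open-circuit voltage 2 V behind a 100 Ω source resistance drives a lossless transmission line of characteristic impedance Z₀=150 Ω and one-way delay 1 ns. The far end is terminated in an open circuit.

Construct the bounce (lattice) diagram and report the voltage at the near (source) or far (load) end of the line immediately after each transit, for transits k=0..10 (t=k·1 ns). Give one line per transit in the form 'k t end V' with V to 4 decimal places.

Γ_L=1.000000, Γ_S=-0.200000; launch V₁=2·150/250=1.200000
k=0 src: V=1.2000
k=1 load: inc=1.200000, refl=1.200000·1.000000=1.2000; V=0.000000+1.200000+1.200000=2.4000
k=2 src: inc=1.200000, refl=1.200000·-0.200000=-0.2400; V=1.200000+1.200000+-0.240000=2.1600
k=3 load: inc=-0.240000, refl=-0.240000·1.000000=-0.2400; V=2.400000+-0.240000+-0.240000=1.9200
k=4 src: inc=-0.240000, refl=-0.240000·-0.200000=0.0480; V=2.160000+-0.240000+0.048000=1.9680
k=5 load: inc=0.048000, refl=0.048000·1.000000=0.0480; V=1.920000+0.048000+0.048000=2.0160
k=6 src: inc=0.048000, refl=0.048000·-0.200000=-0.0096; V=1.968000+0.048000+-0.009600=2.0064
k=7 load: inc=-0.009600, refl=-0.009600·1.000000=-0.0096; V=2.016000+-0.009600+-0.009600=1.9968
k=8 src: inc=-0.009600, refl=-0.009600·-0.200000=0.0019; V=2.006400+-0.009600+0.001920=1.9987
k=9 load: inc=0.001920, refl=0.001920·1.000000=0.0019; V=1.996800+0.001920+0.001920=2.0006
k=10 src: inc=0.001920, refl=0.001920·-0.200000=-0.0004; V=1.998720+0.001920+-0.000384=2.0003

0 0 source 1.2000
1 1 load 2.4000
2 2 source 2.1600
3 3 load 1.9200
4 4 source 1.9680
5 5 load 2.0160
6 6 source 2.0064
7 7 load 1.9968
8 8 source 1.9987
9 9 load 2.0006
10 10 source 2.0003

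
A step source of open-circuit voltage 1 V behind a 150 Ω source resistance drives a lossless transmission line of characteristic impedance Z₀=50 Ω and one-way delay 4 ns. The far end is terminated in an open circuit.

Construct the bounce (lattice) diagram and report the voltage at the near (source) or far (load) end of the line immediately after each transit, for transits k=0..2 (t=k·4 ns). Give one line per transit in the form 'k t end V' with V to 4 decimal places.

Γ_L=1.000000, Γ_S=0.500000; launch V₁=1·50/200=0.250000
k=0 src: V=0.2500
k=1 load: inc=0.250000, refl=0.250000·1.000000=0.2500; V=0.000000+0.250000+0.250000=0.5000
k=2 src: inc=0.250000, refl=0.250000·0.500000=0.1250; V=0.250000+0.250000+0.125000=0.6250

0 0 source 0.2500
1 4 load 0.5000
2 8 source 0.6250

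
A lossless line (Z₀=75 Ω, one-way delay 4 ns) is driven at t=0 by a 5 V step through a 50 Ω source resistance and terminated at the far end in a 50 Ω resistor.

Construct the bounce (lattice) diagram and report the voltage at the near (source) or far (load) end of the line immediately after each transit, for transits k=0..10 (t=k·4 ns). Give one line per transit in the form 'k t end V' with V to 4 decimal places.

Γ_L=-0.200000, Γ_S=-0.200000; launch V₁=5·75/125=3.000000
k=0 src: V=3.0000
k=1 load: inc=3.000000, refl=3.000000·-0.200000=-0.6000; V=0.000000+3.000000+-0.600000=2.4000
k=2 src: inc=-0.600000, refl=-0.600000·-0.200000=0.1200; V=3.000000+-0.600000+0.120000=2.5200
k=3 load: inc=0.120000, refl=0.120000·-0.200000=-0.0240; V=2.400000+0.120000+-0.024000=2.4960
k=4 src: inc=-0.024000, refl=-0.024000·-0.200000=0.0048; V=2.520000+-0.024000+0.004800=2.5008
k=5 load: inc=0.004800, refl=0.004800·-0.200000=-0.0010; V=2.496000+0.004800+-0.000960=2.4998
k=6 src: inc=-0.000960, refl=-0.000960·-0.200000=0.0002; V=2.500800+-0.000960+0.000192=2.5000
k=7 load: inc=0.000192, refl=0.000192·-0.200000=-0.0000; V=2.499840+0.000192+-0.000038=2.5000
k=8 src: inc=-0.000038, refl=-0.000038·-0.200000=0.0000; V=2.500032+-0.000038+0.000008=2.5000
k=9 load: inc=0.000008, refl=0.000008·-0.200000=-0.0000; V=2.499994+0.000008+-0.000002=2.5000
k=10 src: inc=-0.000002, refl=-0.000002·-0.200000=0.0000; V=2.500001+-0.000002+0.000000=2.5000

0 0 source 3.0000
1 4 load 2.4000
2 8 source 2.5200
3 12 load 2.4960
4 16 source 2.5008
5 20 load 2.4998
6 24 source 2.5000
7 28 load 2.5000
8 32 source 2.5000
9 36 load 2.5000
10 40 source 2.5000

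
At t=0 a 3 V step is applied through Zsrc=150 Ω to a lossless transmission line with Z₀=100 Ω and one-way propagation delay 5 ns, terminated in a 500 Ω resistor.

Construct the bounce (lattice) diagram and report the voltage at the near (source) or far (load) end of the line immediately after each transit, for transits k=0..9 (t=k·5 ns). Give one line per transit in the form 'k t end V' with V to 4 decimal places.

0 0 source 1.2000
1 5 load 2.0000
2 10 source 2.1600
3 15 load 2.2667
4 20 source 2.2880
5 25 load 2.3022
6 30 source 2.3051
7 35 load 2.3070
8 40 source 2.3073
9 45 load 2.3076

Γ_L=0.666667, Γ_S=0.200000; launch V₁=3·100/250=1.200000
k=0 src: V=1.2000
k=1 load: inc=1.200000, refl=1.200000·0.666667=0.8000; V=0.000000+1.200000+0.800000=2.0000
k=2 src: inc=0.800000, refl=0.800000·0.200000=0.1600; V=1.200000+0.800000+0.160000=2.1600
k=3 load: inc=0.160000, refl=0.160000·0.666667=0.1067; V=2.000000+0.160000+0.106667=2.2667
k=4 src: inc=0.106667, refl=0.106667·0.200000=0.0213; V=2.160000+0.106667+0.021333=2.2880
k=5 load: inc=0.021333, refl=0.021333·0.666667=0.0142; V=2.266667+0.021333+0.014222=2.3022
k=6 src: inc=0.014222, refl=0.014222·0.200000=0.0028; V=2.288000+0.014222+0.002844=2.3051
k=7 load: inc=0.002844, refl=0.002844·0.666667=0.0019; V=2.302222+0.002844+0.001896=2.3070
k=8 src: inc=0.001896, refl=0.001896·0.200000=0.0004; V=2.305067+0.001896+0.000379=2.3073
k=9 load: inc=0.000379, refl=0.000379·0.666667=0.0003; V=2.306963+0.000379+0.000253=2.3076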